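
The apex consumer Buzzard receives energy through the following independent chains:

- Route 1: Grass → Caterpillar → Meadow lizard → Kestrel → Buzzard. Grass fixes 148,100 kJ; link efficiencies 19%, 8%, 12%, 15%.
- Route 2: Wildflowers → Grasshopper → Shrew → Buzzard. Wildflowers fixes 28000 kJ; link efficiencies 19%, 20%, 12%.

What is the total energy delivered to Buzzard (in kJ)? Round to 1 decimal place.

168.2 kJ

Route 1: 148100 × 0.19 × 0.08 × 0.12 × 0.15 = 40.52016 kJ
Route 2: 28000 × 0.19 × 0.2 × 0.12 = 127.68 kJ
Total at Buzzard: 40.52016 + 127.68 = 168.20016 kJ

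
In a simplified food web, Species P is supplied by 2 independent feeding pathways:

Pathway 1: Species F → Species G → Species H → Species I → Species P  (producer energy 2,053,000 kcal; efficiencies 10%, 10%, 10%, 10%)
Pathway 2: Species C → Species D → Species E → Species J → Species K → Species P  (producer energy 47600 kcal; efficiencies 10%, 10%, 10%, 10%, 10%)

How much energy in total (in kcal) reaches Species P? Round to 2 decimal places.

Pathway 1: 2053000 × 0.1 × 0.1 × 0.1 × 0.1 = 205.3 kcal
Pathway 2: 47600 × 0.1 × 0.1 × 0.1 × 0.1 × 0.1 = 0.476 kcal
Total at Species P: 205.3 + 0.476 = 205.776 kcal

205.78 kcal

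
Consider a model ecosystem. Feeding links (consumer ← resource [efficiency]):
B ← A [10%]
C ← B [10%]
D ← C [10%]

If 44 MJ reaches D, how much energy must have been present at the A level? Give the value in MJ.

Cumulative transfer efficiency: 0.1 × 0.1 × 0.1 = 0.001
A energy = 44 / 0.001 = 44000 MJ

44000 MJ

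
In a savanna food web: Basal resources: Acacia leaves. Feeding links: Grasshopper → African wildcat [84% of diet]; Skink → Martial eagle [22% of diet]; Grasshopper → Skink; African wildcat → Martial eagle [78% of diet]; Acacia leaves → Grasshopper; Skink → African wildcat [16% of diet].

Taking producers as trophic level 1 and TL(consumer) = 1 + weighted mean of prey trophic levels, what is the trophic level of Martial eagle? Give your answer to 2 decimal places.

Grasshopper: 1 + 1 = 2
Skink: 1 + 2 = 3
African wildcat: 1 + (0.16×3 + 0.84×2) = 3.16
Martial eagle: 1 + (0.78×3.16 + 0.22×3) = 4.1248

4.12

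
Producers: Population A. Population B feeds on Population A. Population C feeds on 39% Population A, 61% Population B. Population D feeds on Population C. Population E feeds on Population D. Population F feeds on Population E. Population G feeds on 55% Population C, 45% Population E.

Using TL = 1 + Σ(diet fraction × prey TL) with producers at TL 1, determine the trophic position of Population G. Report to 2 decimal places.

4.51

Population B: 1 + 1 = 2
Population C: 1 + (0.39×1 + 0.61×2) = 2.61
Population D: 1 + 2.61 = 3.61
Population E: 1 + 3.61 = 4.61
Population F: 1 + 4.61 = 5.61
Population G: 1 + (0.55×2.61 + 0.45×4.61) = 4.51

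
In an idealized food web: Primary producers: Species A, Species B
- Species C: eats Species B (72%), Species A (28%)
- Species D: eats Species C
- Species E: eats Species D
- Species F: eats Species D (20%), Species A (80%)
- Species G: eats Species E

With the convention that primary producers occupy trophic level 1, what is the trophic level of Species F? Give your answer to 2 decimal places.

2.40

Species C: 1 + (0.72×1 + 0.28×1) = 2
Species D: 1 + 2 = 3
Species E: 1 + 3 = 4
Species F: 1 + (0.2×3 + 0.8×1) = 2.4
Species G: 1 + 4 = 5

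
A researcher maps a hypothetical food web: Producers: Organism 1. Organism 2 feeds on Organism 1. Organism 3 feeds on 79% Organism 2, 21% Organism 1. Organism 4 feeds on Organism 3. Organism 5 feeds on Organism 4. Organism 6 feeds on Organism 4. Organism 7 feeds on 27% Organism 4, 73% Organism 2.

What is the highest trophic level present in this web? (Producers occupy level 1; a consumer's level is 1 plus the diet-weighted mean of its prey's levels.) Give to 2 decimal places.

4.79

Organism 2: 1 + 1 = 2
Organism 3: 1 + (0.79×2 + 0.21×1) = 2.79
Organism 4: 1 + 2.79 = 3.79
Organism 5: 1 + 3.79 = 4.79
Organism 6: 1 + 3.79 = 4.79
Organism 7: 1 + (0.27×3.79 + 0.73×2) = 3.4833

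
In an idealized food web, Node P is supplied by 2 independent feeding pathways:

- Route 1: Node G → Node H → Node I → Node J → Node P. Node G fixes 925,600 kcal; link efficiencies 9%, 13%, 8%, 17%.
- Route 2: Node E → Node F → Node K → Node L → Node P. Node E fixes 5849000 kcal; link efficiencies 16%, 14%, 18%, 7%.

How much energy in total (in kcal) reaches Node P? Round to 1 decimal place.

1798.1 kcal

Route 1: 925600 × 0.09 × 0.13 × 0.08 × 0.17 = 147.281472 kcal
Route 2: 5849000 × 0.16 × 0.14 × 0.18 × 0.07 = 1650.82176 kcal
Total at Node P: 147.281472 + 1650.82176 = 1798.103232 kcal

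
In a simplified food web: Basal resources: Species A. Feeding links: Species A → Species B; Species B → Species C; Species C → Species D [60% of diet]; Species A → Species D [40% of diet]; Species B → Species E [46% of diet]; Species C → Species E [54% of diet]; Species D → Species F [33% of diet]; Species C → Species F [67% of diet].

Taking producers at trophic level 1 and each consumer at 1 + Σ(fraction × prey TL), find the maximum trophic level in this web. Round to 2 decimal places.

Species B: 1 + 1 = 2
Species C: 1 + 2 = 3
Species D: 1 + (0.6×3 + 0.4×1) = 3.2
Species E: 1 + (0.46×2 + 0.54×3) = 3.54
Species F: 1 + (0.33×3.2 + 0.67×3) = 4.066

4.07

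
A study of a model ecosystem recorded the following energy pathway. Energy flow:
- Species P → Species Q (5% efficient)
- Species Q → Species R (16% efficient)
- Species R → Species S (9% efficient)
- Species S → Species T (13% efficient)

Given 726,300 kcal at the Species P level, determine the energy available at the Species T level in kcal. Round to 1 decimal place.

68.0 kcal

Species Q: 726300 × 0.05 = 36315 kcal
Species R: 36315 × 0.16 = 5810.4 kcal
Species S: 5810.4 × 0.09 = 522.936 kcal
Species T: 522.936 × 0.13 = 67.98168 kcal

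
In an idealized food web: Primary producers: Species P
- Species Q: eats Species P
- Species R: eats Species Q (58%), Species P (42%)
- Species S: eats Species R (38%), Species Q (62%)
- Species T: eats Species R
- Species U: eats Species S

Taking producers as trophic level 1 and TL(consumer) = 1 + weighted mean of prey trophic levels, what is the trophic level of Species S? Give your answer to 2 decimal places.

3.22

Species Q: 1 + 1 = 2
Species R: 1 + (0.58×2 + 0.42×1) = 2.58
Species S: 1 + (0.38×2.58 + 0.62×2) = 3.2204
Species T: 1 + 2.58 = 3.58
Species U: 1 + 3.2204 = 4.2204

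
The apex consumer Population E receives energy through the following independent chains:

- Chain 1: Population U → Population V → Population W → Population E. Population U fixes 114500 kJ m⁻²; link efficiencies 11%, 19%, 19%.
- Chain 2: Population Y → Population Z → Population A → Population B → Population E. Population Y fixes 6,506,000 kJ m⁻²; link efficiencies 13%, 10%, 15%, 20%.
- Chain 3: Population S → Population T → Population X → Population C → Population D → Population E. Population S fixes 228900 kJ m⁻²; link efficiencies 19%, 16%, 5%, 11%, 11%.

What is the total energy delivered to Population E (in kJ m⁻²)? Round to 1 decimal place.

Chain 1: 114500 × 0.11 × 0.19 × 0.19 = 454.6795 kJ m⁻²
Chain 2: 6506000 × 0.13 × 0.1 × 0.15 × 0.2 = 2537.34 kJ m⁻²
Chain 3: 228900 × 0.19 × 0.16 × 0.05 × 0.11 × 0.11 = 4.2099288 kJ m⁻²
Total at Population E: 454.6795 + 2537.34 + 4.2099288 = 2996.2294288 kJ m⁻²

2996.2 kJ m⁻²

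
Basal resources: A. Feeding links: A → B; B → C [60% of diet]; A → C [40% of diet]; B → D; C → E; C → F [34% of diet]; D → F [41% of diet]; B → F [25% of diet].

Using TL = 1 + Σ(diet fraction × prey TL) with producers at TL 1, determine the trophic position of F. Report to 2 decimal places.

B: 1 + 1 = 2
C: 1 + (0.6×2 + 0.4×1) = 2.6
D: 1 + 2 = 3
E: 1 + 2.6 = 3.6
F: 1 + (0.34×2.6 + 0.41×3 + 0.25×2) = 3.614

3.61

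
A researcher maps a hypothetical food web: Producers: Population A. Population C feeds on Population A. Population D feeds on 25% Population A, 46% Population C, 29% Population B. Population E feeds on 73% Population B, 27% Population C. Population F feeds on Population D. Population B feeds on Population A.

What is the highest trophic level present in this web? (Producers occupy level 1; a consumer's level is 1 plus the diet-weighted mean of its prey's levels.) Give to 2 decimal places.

Population B: 1 + 1 = 2
Population C: 1 + 1 = 2
Population D: 1 + (0.25×1 + 0.46×2 + 0.29×2) = 2.75
Population E: 1 + (0.73×2 + 0.27×2) = 3
Population F: 1 + 2.75 = 3.75

3.75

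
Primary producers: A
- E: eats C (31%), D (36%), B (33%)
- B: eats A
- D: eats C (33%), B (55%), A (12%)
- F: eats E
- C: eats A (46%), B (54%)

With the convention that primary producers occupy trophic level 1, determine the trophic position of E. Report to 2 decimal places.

B: 1 + 1 = 2
C: 1 + (0.46×1 + 0.54×2) = 2.54
D: 1 + (0.33×2.54 + 0.55×2 + 0.12×1) = 3.0582
E: 1 + (0.31×2.54 + 0.36×3.0582 + 0.33×2) = 3.548352
F: 1 + 3.548352 = 4.548352

3.55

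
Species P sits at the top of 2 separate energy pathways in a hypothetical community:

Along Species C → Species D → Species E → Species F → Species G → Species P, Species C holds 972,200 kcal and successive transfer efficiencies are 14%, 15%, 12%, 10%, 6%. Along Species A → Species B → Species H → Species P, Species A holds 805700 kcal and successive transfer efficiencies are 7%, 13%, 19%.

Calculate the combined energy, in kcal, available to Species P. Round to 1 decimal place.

Via Species C: 972200 × 0.14 × 0.15 × 0.12 × 0.1 × 0.06 = 14.699664 kcal
Via Species A: 805700 × 0.07 × 0.13 × 0.19 = 1393.0553 kcal
Total at Species P: 14.699664 + 1393.0553 = 1407.754964 kcal

1407.8 kcal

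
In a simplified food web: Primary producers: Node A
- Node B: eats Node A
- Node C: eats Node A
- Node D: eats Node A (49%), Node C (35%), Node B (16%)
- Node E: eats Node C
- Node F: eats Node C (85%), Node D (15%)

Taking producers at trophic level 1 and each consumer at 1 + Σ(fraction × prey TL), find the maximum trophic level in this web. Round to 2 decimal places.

3.08

Node B: 1 + 1 = 2
Node C: 1 + 1 = 2
Node D: 1 + (0.49×1 + 0.35×2 + 0.16×2) = 2.51
Node E: 1 + 2 = 3
Node F: 1 + (0.85×2 + 0.15×2.51) = 3.0765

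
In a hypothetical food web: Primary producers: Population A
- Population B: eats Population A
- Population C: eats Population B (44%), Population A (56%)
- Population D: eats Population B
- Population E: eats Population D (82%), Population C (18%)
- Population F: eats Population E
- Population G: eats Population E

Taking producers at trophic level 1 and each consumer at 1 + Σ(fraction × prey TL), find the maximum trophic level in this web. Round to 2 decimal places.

Population B: 1 + 1 = 2
Population C: 1 + (0.44×2 + 0.56×1) = 2.44
Population D: 1 + 2 = 3
Population E: 1 + (0.82×3 + 0.18×2.44) = 3.8992
Population F: 1 + 3.8992 = 4.8992
Population G: 1 + 3.8992 = 4.8992

4.90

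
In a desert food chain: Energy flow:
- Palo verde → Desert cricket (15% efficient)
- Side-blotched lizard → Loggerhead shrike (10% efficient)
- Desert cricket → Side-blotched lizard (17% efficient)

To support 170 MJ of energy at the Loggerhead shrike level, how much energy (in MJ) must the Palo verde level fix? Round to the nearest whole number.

Cumulative transfer efficiency: 0.15 × 0.17 × 0.1 = 0.00255
Palo verde energy = 170 / 0.00255 = 66667 MJ

66667 MJ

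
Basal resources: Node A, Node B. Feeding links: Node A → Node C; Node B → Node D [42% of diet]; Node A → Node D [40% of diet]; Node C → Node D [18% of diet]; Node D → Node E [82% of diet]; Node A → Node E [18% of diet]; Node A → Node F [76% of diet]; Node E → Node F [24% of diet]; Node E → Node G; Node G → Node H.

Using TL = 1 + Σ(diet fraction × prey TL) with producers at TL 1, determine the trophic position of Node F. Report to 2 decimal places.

2.47

Node C: 1 + 1 = 2
Node D: 1 + (0.42×1 + 0.4×1 + 0.18×2) = 2.18
Node E: 1 + (0.82×2.18 + 0.18×1) = 2.9676
Node F: 1 + (0.76×1 + 0.24×2.9676) = 2.472224
Node G: 1 + 2.9676 = 3.9676
Node H: 1 + 3.9676 = 4.9676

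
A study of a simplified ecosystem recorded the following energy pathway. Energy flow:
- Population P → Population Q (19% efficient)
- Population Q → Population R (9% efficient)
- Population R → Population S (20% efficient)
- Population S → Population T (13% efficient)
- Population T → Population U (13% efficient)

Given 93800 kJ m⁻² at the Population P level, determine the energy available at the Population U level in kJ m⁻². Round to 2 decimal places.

Population Q: 93800 × 0.19 = 17822 kJ m⁻²
Population R: 17822 × 0.09 = 1603.98 kJ m⁻²
Population S: 1603.98 × 0.2 = 320.796 kJ m⁻²
Population T: 320.796 × 0.13 = 41.70348 kJ m⁻²
Population U: 41.70348 × 0.13 = 5.4214524 kJ m⁻²

5.42 kJ m⁻²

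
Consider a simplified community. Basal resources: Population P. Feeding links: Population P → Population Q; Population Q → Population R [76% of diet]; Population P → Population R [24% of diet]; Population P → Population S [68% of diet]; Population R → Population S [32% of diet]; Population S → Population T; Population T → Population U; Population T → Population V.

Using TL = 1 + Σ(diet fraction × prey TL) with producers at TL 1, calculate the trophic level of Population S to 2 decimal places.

Population Q: 1 + 1 = 2
Population R: 1 + (0.76×2 + 0.24×1) = 2.76
Population S: 1 + (0.68×1 + 0.32×2.76) = 2.5632
Population T: 1 + 2.5632 = 3.5632
Population U: 1 + 3.5632 = 4.5632
Population V: 1 + 3.5632 = 4.5632

2.56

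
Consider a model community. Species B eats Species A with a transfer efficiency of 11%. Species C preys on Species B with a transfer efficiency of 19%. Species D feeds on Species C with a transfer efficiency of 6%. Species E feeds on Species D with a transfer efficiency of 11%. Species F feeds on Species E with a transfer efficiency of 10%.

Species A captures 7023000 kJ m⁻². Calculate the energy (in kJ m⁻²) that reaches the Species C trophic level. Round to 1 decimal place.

Species B: 7023000 × 0.11 = 772530 kJ m⁻²
Species C: 772530 × 0.19 = 146780.7 kJ m⁻²

146780.7 kJ m⁻²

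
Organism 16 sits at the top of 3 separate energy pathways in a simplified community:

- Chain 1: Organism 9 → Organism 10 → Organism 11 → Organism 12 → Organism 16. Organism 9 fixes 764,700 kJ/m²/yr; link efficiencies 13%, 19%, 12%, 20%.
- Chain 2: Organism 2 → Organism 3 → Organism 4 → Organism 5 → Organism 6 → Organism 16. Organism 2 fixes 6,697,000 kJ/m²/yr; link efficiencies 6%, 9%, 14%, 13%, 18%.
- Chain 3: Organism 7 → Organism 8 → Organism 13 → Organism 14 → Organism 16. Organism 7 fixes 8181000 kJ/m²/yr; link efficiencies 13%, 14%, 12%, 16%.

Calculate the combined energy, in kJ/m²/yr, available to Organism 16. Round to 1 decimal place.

3430.6 kJ/m²/yr

Chain 1: 764700 × 0.13 × 0.19 × 0.12 × 0.2 = 453.31416 kJ/m²/yr
Chain 2: 6697000 × 0.06 × 0.09 × 0.14 × 0.13 × 0.18 = 118.4726088 kJ/m²/yr
Chain 3: 8181000 × 0.13 × 0.14 × 0.12 × 0.16 = 2858.76864 kJ/m²/yr
Total at Organism 16: 453.31416 + 118.4726088 + 2858.76864 = 3430.5554088 kJ/m²/yr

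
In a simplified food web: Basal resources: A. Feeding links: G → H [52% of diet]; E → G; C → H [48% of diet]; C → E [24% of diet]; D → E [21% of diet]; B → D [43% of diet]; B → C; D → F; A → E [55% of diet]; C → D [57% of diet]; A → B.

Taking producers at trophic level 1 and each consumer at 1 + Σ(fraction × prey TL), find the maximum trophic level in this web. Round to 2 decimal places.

4.57

B: 1 + 1 = 2
C: 1 + 2 = 3
D: 1 + (0.43×2 + 0.57×3) = 3.57
E: 1 + (0.55×1 + 0.21×3.57 + 0.24×3) = 3.0197
F: 1 + 3.57 = 4.57
G: 1 + 3.0197 = 4.0197
H: 1 + (0.52×4.0197 + 0.48×3) = 4.530244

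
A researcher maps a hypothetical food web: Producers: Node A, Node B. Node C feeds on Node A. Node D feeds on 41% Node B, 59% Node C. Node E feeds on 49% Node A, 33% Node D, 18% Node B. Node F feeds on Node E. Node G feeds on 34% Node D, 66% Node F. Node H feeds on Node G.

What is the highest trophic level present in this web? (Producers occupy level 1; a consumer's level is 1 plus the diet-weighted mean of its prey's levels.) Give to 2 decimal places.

Node C: 1 + 1 = 2
Node D: 1 + (0.41×1 + 0.59×2) = 2.59
Node E: 1 + (0.49×1 + 0.33×2.59 + 0.18×1) = 2.5247
Node F: 1 + 2.5247 = 3.5247
Node G: 1 + (0.34×2.59 + 0.66×3.5247) = 4.206902
Node H: 1 + 4.206902 = 5.206902

5.21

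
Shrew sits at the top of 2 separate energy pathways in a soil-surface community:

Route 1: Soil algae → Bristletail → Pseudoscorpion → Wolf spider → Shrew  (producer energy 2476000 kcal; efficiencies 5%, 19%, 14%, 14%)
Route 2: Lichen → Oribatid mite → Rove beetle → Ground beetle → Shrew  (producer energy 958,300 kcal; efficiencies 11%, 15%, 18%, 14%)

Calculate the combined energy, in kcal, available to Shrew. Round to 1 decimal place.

Route 1: 2476000 × 0.05 × 0.19 × 0.14 × 0.14 = 461.0312 kcal
Route 2: 958300 × 0.11 × 0.15 × 0.18 × 0.14 = 398.46114 kcal
Total at Shrew: 461.0312 + 398.46114 = 859.49234 kcal

859.5 kcal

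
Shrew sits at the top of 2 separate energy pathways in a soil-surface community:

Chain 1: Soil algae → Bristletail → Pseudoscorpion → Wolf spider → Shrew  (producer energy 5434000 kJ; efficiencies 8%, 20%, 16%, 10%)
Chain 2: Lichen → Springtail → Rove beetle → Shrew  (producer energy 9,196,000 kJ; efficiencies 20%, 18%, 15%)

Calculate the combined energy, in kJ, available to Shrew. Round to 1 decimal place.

Chain 1: 5434000 × 0.08 × 0.2 × 0.16 × 0.1 = 1391.104 kJ
Chain 2: 9196000 × 0.2 × 0.18 × 0.15 = 49658.4 kJ
Total at Shrew: 1391.104 + 49658.4 = 51049.504 kJ

51049.5 kJ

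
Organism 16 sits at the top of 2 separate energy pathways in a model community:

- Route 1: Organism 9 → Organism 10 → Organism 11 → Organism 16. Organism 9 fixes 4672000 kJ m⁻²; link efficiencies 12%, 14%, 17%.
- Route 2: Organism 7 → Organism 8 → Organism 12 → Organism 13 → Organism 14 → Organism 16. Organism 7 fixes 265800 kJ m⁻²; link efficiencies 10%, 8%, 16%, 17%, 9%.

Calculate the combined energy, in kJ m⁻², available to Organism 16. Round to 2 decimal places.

Route 1: 4672000 × 0.12 × 0.14 × 0.17 = 13343.232 kJ m⁻²
Route 2: 265800 × 0.1 × 0.08 × 0.16 × 0.17 × 0.09 = 5.2054272 kJ m⁻²
Total at Organism 16: 13343.232 + 5.2054272 = 13348.4374272 kJ m⁻²

13348.44 kJ m⁻²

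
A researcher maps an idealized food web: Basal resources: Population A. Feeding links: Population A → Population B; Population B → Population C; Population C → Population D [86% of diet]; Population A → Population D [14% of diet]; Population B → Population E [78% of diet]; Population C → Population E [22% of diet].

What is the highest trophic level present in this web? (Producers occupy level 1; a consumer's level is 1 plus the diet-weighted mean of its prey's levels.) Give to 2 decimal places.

Population B: 1 + 1 = 2
Population C: 1 + 2 = 3
Population D: 1 + (0.86×3 + 0.14×1) = 3.72
Population E: 1 + (0.78×2 + 0.22×3) = 3.22

3.72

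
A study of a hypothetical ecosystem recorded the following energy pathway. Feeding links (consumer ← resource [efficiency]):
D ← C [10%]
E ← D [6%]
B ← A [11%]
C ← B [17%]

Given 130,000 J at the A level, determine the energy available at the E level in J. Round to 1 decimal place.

B: 130000 × 0.11 = 14300 J
C: 14300 × 0.17 = 2431 J
D: 2431 × 0.1 = 243.1 J
E: 243.1 × 0.06 = 14.586 J

14.6 J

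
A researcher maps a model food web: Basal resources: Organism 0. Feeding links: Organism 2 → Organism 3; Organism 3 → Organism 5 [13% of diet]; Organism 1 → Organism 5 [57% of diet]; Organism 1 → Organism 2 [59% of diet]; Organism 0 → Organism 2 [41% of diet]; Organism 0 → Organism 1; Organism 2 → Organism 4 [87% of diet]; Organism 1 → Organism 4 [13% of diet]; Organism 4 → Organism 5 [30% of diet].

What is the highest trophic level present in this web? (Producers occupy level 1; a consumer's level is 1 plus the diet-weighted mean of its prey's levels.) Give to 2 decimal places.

Organism 1: 1 + 1 = 2
Organism 2: 1 + (0.41×1 + 0.59×2) = 2.59
Organism 3: 1 + 2.59 = 3.59
Organism 4: 1 + (0.87×2.59 + 0.13×2) = 3.5133
Organism 5: 1 + (0.57×2 + 0.13×3.59 + 0.3×3.5133) = 3.66069

3.66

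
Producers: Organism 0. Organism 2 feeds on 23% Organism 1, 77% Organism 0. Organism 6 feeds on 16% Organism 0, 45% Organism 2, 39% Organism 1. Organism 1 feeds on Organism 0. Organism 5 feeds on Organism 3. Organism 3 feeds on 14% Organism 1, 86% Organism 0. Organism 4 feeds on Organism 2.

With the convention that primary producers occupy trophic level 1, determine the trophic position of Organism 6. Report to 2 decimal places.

2.94

Organism 1: 1 + 1 = 2
Organism 2: 1 + (0.23×2 + 0.77×1) = 2.23
Organism 3: 1 + (0.14×2 + 0.86×1) = 2.14
Organism 4: 1 + 2.23 = 3.23
Organism 5: 1 + 2.14 = 3.14
Organism 6: 1 + (0.16×1 + 0.45×2.23 + 0.39×2) = 2.9435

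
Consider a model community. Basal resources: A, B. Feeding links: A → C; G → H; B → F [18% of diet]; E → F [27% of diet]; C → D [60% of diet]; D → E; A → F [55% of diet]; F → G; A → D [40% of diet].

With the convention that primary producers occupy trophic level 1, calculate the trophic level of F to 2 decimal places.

2.70

C: 1 + 1 = 2
D: 1 + (0.6×2 + 0.4×1) = 2.6
E: 1 + 2.6 = 3.6
F: 1 + (0.55×1 + 0.18×1 + 0.27×3.6) = 2.702
G: 1 + 2.702 = 3.702
H: 1 + 3.702 = 4.702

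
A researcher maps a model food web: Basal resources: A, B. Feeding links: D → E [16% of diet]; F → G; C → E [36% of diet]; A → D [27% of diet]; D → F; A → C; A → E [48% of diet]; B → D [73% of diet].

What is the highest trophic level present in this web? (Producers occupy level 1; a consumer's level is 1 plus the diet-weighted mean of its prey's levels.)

4

C: 1 + 1 = 2
D: 1 + (0.73×1 + 0.27×1) = 2
E: 1 + (0.16×2 + 0.48×1 + 0.36×2) = 2.52
F: 1 + 2 = 3
G: 1 + 3 = 4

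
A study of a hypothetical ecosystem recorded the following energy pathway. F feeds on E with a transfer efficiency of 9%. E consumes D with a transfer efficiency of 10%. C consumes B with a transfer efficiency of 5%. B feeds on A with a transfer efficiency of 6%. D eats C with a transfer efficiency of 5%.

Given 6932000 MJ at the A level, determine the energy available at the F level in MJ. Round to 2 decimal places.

9.36 MJ

B: 6932000 × 0.06 = 415920 MJ
C: 415920 × 0.05 = 20796 MJ
D: 20796 × 0.05 = 1039.8 MJ
E: 1039.8 × 0.1 = 103.98 MJ
F: 103.98 × 0.09 = 9.3582 MJ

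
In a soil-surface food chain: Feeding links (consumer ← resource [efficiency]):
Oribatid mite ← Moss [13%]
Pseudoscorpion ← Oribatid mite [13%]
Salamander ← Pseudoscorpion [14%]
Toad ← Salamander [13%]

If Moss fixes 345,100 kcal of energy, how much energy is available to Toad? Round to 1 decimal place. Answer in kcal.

Oribatid mite: 345100 × 0.13 = 44863 kcal
Pseudoscorpion: 44863 × 0.13 = 5832.19 kcal
Salamander: 5832.19 × 0.14 = 816.5066 kcal
Toad: 816.5066 × 0.13 = 106.145858 kcal

106.1 kcal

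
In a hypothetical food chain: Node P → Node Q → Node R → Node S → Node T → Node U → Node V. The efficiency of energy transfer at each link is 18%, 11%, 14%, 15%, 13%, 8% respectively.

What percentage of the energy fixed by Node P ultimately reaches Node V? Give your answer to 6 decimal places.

Product of link efficiencies: 0.18 × 0.11 × 0.14 × 0.15 × 0.13 × 0.08 = 0.00000432432
As a percentage: 0.00000432432 × 100 = 0.000432%

0.000432%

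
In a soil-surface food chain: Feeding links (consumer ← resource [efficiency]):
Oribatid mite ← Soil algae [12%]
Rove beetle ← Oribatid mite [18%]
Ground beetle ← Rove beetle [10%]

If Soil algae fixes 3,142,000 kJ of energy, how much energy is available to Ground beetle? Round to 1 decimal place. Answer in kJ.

6786.7 kJ

Oribatid mite: 3142000 × 0.12 = 377040 kJ
Rove beetle: 377040 × 0.18 = 67867.2 kJ
Ground beetle: 67867.2 × 0.1 = 6786.72 kJ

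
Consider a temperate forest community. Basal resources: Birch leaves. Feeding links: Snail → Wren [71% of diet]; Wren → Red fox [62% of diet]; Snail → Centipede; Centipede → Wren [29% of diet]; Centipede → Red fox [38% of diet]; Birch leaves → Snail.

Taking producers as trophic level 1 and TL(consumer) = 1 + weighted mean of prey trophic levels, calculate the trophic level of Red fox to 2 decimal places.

Snail: 1 + 1 = 2
Centipede: 1 + 2 = 3
Wren: 1 + (0.29×3 + 0.71×2) = 3.29
Red fox: 1 + (0.38×3 + 0.62×3.29) = 4.1798

4.18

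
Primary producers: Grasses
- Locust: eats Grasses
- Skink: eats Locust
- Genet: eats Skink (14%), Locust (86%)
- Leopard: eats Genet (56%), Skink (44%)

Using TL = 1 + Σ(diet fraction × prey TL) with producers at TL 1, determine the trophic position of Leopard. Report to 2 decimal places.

Locust: 1 + 1 = 2
Skink: 1 + 2 = 3
Genet: 1 + (0.14×3 + 0.86×2) = 3.14
Leopard: 1 + (0.56×3.14 + 0.44×3) = 4.0784

4.08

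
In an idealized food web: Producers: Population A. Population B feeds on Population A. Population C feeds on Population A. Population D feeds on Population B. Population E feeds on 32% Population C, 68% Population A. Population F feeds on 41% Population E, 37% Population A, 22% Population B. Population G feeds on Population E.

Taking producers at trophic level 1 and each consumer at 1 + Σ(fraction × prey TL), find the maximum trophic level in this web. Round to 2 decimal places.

3.32

Population B: 1 + 1 = 2
Population C: 1 + 1 = 2
Population D: 1 + 2 = 3
Population E: 1 + (0.32×2 + 0.68×1) = 2.32
Population F: 1 + (0.41×2.32 + 0.37×1 + 0.22×2) = 2.7612
Population G: 1 + 2.32 = 3.32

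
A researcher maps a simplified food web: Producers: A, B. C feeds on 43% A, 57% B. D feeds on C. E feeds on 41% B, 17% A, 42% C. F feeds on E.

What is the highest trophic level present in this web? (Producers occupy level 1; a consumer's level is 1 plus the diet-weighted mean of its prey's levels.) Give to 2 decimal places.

C: 1 + (0.43×1 + 0.57×1) = 2
D: 1 + 2 = 3
E: 1 + (0.41×1 + 0.17×1 + 0.42×2) = 2.42
F: 1 + 2.42 = 3.42

3.42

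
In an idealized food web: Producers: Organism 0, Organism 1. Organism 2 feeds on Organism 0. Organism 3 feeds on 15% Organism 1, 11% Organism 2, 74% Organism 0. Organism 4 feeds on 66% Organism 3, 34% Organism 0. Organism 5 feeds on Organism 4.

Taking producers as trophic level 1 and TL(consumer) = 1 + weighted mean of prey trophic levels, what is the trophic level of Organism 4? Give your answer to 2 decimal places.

2.73

Organism 2: 1 + 1 = 2
Organism 3: 1 + (0.15×1 + 0.11×2 + 0.74×1) = 2.11
Organism 4: 1 + (0.66×2.11 + 0.34×1) = 2.7326
Organism 5: 1 + 2.7326 = 3.7326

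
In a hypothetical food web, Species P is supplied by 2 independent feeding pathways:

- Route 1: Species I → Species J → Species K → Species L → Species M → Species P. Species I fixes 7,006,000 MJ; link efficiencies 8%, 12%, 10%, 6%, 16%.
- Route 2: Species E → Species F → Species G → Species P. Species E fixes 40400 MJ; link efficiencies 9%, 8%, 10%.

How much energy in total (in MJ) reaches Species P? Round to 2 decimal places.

93.66 MJ

Route 1: 7006000 × 0.08 × 0.12 × 0.1 × 0.06 × 0.16 = 64.567296 MJ
Route 2: 40400 × 0.09 × 0.08 × 0.1 = 29.088 MJ
Total at Species P: 64.567296 + 29.088 = 93.655296 MJ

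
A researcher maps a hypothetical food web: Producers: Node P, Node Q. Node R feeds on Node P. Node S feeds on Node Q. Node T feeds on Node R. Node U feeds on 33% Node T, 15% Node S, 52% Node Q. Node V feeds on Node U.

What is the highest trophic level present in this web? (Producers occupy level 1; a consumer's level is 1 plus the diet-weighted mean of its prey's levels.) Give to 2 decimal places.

Node R: 1 + 1 = 2
Node S: 1 + 1 = 2
Node T: 1 + 2 = 3
Node U: 1 + (0.33×3 + 0.15×2 + 0.52×1) = 2.81
Node V: 1 + 2.81 = 3.81

3.81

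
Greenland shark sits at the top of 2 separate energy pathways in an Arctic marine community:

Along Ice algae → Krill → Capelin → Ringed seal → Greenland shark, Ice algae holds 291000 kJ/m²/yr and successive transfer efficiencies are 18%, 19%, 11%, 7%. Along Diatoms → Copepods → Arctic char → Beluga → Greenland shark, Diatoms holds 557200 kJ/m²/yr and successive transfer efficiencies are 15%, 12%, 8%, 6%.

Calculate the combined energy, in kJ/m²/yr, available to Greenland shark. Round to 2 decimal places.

Via Ice algae: 291000 × 0.18 × 0.19 × 0.11 × 0.07 = 76.63194 kJ/m²/yr
Via Diatoms: 557200 × 0.15 × 0.12 × 0.08 × 0.06 = 48.14208 kJ/m²/yr
Total at Greenland shark: 76.63194 + 48.14208 = 124.77402 kJ/m²/yr

124.77 kJ/m²/yr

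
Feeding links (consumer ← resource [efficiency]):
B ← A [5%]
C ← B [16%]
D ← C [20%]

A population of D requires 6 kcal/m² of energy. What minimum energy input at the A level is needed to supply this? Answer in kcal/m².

3750 kcal/m²

Cumulative transfer efficiency: 0.05 × 0.16 × 0.2 = 0.0016
A energy = 6 / 0.0016 = 3750 kcal/m²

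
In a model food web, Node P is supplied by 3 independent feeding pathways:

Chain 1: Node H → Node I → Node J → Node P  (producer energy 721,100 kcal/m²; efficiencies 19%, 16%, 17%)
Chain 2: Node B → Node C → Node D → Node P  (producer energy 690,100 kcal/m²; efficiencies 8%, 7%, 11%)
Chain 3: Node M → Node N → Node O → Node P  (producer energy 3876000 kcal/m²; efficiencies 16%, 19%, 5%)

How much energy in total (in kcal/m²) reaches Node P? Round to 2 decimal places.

10043.27 kcal/m²

Chain 1: 721100 × 0.19 × 0.16 × 0.17 = 3726.6448 kcal/m²
Chain 2: 690100 × 0.08 × 0.07 × 0.11 = 425.1016 kcal/m²
Chain 3: 3876000 × 0.16 × 0.19 × 0.05 = 5891.52 kcal/m²
Total at Node P: 3726.6448 + 425.1016 + 5891.52 = 10043.2664 kcal/m²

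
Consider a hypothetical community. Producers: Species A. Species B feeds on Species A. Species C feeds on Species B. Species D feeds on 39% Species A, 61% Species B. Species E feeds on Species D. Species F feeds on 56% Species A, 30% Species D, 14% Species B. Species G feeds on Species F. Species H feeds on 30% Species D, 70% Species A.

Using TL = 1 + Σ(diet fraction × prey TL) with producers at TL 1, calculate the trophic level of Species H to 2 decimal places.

2.48

Species B: 1 + 1 = 2
Species C: 1 + 2 = 3
Species D: 1 + (0.39×1 + 0.61×2) = 2.61
Species E: 1 + 2.61 = 3.61
Species F: 1 + (0.56×1 + 0.3×2.61 + 0.14×2) = 2.623
Species G: 1 + 2.623 = 3.623
Species H: 1 + (0.3×2.61 + 0.7×1) = 2.483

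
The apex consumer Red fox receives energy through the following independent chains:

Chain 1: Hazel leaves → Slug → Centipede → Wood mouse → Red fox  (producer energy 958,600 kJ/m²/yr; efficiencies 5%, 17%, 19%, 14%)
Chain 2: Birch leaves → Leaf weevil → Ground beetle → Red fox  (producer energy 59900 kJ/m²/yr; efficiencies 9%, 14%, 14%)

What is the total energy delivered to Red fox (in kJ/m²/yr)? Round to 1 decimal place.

322.4 kJ/m²/yr

Chain 1: 958600 × 0.05 × 0.17 × 0.19 × 0.14 = 216.73946 kJ/m²/yr
Chain 2: 59900 × 0.09 × 0.14 × 0.14 = 105.6636 kJ/m²/yr
Total at Red fox: 216.73946 + 105.6636 = 322.40306 kJ/m²/yr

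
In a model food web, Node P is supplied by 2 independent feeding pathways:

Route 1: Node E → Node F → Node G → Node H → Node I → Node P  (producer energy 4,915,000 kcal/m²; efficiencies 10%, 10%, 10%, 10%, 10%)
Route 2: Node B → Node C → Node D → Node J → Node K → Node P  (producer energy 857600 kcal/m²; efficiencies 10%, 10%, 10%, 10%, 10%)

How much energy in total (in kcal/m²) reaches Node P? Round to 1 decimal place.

57.7 kcal/m²

Route 1: 4915000 × 0.1 × 0.1 × 0.1 × 0.1 × 0.1 = 49.15 kcal/m²
Route 2: 857600 × 0.1 × 0.1 × 0.1 × 0.1 × 0.1 = 8.576 kcal/m²
Total at Node P: 49.15 + 8.576 = 57.726 kcal/m²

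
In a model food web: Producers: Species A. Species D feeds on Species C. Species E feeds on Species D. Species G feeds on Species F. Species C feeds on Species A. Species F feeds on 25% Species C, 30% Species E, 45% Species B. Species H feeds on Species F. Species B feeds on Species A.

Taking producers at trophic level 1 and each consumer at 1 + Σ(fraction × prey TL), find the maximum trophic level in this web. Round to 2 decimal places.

4.60

Species B: 1 + 1 = 2
Species C: 1 + 1 = 2
Species D: 1 + 2 = 3
Species E: 1 + 3 = 4
Species F: 1 + (0.25×2 + 0.3×4 + 0.45×2) = 3.6
Species G: 1 + 3.6 = 4.6
Species H: 1 + 3.6 = 4.6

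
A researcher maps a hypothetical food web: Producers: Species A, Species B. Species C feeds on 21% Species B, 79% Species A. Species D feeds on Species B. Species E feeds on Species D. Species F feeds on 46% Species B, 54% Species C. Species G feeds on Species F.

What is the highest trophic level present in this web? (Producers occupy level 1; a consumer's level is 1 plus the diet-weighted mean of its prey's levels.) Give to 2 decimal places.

Species C: 1 + (0.21×1 + 0.79×1) = 2
Species D: 1 + 1 = 2
Species E: 1 + 2 = 3
Species F: 1 + (0.46×1 + 0.54×2) = 2.54
Species G: 1 + 2.54 = 3.54

3.54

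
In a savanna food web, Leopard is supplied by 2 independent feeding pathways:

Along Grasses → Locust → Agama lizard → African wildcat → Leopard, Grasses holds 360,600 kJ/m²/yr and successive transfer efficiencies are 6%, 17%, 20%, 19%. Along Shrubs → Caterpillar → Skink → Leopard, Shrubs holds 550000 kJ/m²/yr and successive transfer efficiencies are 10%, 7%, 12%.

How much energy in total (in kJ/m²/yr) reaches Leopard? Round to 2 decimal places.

Via Grasses: 360600 × 0.06 × 0.17 × 0.2 × 0.19 = 139.76856 kJ/m²/yr
Via Shrubs: 550000 × 0.1 × 0.07 × 0.12 = 462 kJ/m²/yr
Total at Leopard: 139.76856 + 462 = 601.76856 kJ/m²/yr

601.77 kJ/m²/yr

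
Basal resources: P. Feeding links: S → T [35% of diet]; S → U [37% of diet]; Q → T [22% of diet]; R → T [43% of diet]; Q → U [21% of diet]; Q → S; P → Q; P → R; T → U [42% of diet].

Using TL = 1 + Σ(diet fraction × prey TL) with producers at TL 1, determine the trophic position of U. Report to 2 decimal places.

3.94

Q: 1 + 1 = 2
R: 1 + 1 = 2
S: 1 + 2 = 3
T: 1 + (0.22×2 + 0.35×3 + 0.43×2) = 3.35
U: 1 + (0.42×3.35 + 0.21×2 + 0.37×3) = 3.937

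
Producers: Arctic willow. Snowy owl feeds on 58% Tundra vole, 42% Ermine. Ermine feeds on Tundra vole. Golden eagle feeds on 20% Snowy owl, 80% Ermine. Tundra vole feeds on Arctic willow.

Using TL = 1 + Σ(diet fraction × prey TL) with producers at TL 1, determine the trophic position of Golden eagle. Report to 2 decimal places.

4.08

Tundra vole: 1 + 1 = 2
Ermine: 1 + 2 = 3
Snowy owl: 1 + (0.58×2 + 0.42×3) = 3.42
Golden eagle: 1 + (0.2×3.42 + 0.8×3) = 4.084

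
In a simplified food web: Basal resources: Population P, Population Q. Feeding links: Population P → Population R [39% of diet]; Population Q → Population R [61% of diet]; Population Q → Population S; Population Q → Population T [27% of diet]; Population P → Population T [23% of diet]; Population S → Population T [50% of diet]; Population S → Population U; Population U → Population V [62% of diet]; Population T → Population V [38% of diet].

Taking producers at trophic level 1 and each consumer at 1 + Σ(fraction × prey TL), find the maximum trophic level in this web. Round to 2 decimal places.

Population R: 1 + (0.39×1 + 0.61×1) = 2
Population S: 1 + 1 = 2
Population T: 1 + (0.27×1 + 0.23×1 + 0.5×2) = 2.5
Population U: 1 + 2 = 3
Population V: 1 + (0.62×3 + 0.38×2.5) = 3.81

3.81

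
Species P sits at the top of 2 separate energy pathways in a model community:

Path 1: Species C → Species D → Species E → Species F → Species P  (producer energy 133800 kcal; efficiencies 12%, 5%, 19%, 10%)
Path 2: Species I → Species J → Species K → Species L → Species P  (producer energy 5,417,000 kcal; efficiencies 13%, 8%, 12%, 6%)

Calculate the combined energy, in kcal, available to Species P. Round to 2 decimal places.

420.88 kcal

Path 1: 133800 × 0.12 × 0.05 × 0.19 × 0.1 = 15.2532 kcal
Path 2: 5417000 × 0.13 × 0.08 × 0.12 × 0.06 = 405.62496 kcal
Total at Species P: 15.2532 + 405.62496 = 420.87816 kcal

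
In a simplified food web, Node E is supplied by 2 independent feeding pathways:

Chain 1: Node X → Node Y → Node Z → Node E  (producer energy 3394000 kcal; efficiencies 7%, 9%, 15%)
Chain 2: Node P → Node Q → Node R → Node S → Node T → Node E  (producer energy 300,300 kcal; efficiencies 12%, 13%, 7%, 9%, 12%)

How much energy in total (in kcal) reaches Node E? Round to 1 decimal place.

3210.9 kcal

Chain 1: 3394000 × 0.07 × 0.09 × 0.15 = 3207.33 kcal
Chain 2: 300300 × 0.12 × 0.13 × 0.07 × 0.09 × 0.12 = 3.54161808 kcal
Total at Node E: 3207.33 + 3.54161808 = 3210.87161808 kcal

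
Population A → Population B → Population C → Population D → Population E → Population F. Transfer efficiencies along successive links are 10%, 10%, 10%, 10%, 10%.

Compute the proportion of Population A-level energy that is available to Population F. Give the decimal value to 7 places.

Product of link efficiencies: 0.1 × 0.1 × 0.1 × 0.1 × 0.1 = 0.00001

0.0000100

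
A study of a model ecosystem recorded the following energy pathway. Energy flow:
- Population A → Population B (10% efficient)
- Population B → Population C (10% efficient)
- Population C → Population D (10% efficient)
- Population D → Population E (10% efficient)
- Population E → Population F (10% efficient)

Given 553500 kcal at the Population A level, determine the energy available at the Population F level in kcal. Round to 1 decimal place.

Population B: 553500 × 0.1 = 55350 kcal
Population C: 55350 × 0.1 = 5535 kcal
Population D: 5535 × 0.1 = 553.5 kcal
Population E: 553.5 × 0.1 = 55.35 kcal
Population F: 55.35 × 0.1 = 5.535 kcal

5.5 kcal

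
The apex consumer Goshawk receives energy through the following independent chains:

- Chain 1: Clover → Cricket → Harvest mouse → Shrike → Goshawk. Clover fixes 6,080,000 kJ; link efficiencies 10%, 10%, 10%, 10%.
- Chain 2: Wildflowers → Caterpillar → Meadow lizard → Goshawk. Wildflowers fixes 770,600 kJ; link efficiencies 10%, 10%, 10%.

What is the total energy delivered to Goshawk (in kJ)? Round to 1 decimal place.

1378.6 kJ

Chain 1: 6080000 × 0.1 × 0.1 × 0.1 × 0.1 = 608 kJ
Chain 2: 770600 × 0.1 × 0.1 × 0.1 = 770.6 kJ
Total at Goshawk: 608 + 770.6 = 1378.6 kJ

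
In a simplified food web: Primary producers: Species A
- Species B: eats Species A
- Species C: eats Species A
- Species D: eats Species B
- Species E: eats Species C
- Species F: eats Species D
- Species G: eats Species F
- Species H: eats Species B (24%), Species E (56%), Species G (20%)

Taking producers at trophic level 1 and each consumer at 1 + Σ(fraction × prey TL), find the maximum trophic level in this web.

5

Species B: 1 + 1 = 2
Species C: 1 + 1 = 2
Species D: 1 + 2 = 3
Species E: 1 + 2 = 3
Species F: 1 + 3 = 4
Species G: 1 + 4 = 5
Species H: 1 + (0.24×2 + 0.56×3 + 0.2×5) = 4.16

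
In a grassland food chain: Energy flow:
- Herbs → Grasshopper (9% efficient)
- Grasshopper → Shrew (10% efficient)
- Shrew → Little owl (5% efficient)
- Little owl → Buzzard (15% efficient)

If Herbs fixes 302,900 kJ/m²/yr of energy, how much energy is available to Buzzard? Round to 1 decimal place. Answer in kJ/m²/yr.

Grasshopper: 302900 × 0.09 = 27261 kJ/m²/yr
Shrew: 27261 × 0.1 = 2726.1 kJ/m²/yr
Little owl: 2726.1 × 0.05 = 136.305 kJ/m²/yr
Buzzard: 136.305 × 0.15 = 20.44575 kJ/m²/yr

20.4 kJ/m²/yr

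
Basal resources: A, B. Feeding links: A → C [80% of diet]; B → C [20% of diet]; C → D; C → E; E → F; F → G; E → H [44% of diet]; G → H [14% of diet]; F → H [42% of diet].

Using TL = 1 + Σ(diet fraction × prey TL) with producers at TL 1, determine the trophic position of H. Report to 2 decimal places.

4.70

C: 1 + (0.8×1 + 0.2×1) = 2
D: 1 + 2 = 3
E: 1 + 2 = 3
F: 1 + 3 = 4
G: 1 + 4 = 5
H: 1 + (0.44×3 + 0.14×5 + 0.42×4) = 4.7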